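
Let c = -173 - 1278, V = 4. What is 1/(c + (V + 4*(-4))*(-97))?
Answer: -1/287 ≈ -0.0034843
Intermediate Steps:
c = -1451
1/(c + (V + 4*(-4))*(-97)) = 1/(-1451 + (4 + 4*(-4))*(-97)) = 1/(-1451 + (4 - 16)*(-97)) = 1/(-1451 - 12*(-97)) = 1/(-1451 + 1164) = 1/(-287) = -1/287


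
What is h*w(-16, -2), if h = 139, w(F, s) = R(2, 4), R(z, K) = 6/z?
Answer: 417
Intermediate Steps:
w(F, s) = 3 (w(F, s) = 6/2 = 6*(1/2) = 3)
h*w(-16, -2) = 139*3 = 417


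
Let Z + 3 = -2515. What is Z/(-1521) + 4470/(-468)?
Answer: -24019/3042 ≈ -7.8958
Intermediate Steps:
Z = -2518 (Z = -3 - 2515 = -2518)
Z/(-1521) + 4470/(-468) = -2518/(-1521) + 4470/(-468) = -2518*(-1/1521) + 4470*(-1/468) = 2518/1521 - 745/78 = -24019/3042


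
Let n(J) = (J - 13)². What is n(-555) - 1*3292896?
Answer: -2970272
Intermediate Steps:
n(J) = (-13 + J)²
n(-555) - 1*3292896 = (-13 - 555)² - 1*3292896 = (-568)² - 3292896 = 322624 - 3292896 = -2970272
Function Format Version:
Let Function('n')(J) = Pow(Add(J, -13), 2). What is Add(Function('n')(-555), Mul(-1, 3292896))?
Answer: -2970272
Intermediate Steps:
Function('n')(J) = Pow(Add(-13, J), 2)
Add(Function('n')(-555), Mul(-1, 3292896)) = Add(Pow(Add(-13, -555), 2), Mul(-1, 3292896)) = Add(Pow(-568, 2), -3292896) = Add(322624, -3292896) = -2970272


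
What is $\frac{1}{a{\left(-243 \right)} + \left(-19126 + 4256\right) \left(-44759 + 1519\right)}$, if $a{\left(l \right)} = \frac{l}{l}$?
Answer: $\frac{1}{642978801} \approx 1.5553 \cdot 10^{-9}$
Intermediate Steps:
$a{\left(l \right)} = 1$
$\frac{1}{a{\left(-243 \right)} + \left(-19126 + 4256\right) \left(-44759 + 1519\right)} = \frac{1}{1 + \left(-19126 + 4256\right) \left(-44759 + 1519\right)} = \frac{1}{1 - -642978800} = \frac{1}{1 + 642978800} = \frac{1}{642978801}$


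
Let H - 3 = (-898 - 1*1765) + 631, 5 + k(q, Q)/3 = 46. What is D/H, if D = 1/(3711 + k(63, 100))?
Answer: -1/7779186 ≈ -1.2855e-7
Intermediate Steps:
k(q, Q) = 123 (k(q, Q) = -15 + 3*46 = -15 + 138 = 123)
H = -2029 (H = 3 + ((-898 - 1*1765) + 631) = 3 + ((-898 - 1765) + 631) = 3 + (-2663 + 631) = 3 - 2032 = -2029)
D = 1/3834 (D = 1/(3711 + 123) = 1/3834 ≈ 0.00026082)
D/H = (1/3834)/(-2029) = (1/3834)*(-1/2029) = -1/7779186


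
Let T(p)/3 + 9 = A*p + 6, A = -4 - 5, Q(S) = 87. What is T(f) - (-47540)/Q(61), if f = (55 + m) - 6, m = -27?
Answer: -4921/87 ≈ -56.563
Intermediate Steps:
A = -9
f = 22 (f = (55 - 27) - 6 = 28 - 6 = 22)
T(p) = -9 - 27*p (T(p) = -27 + 3*(-9*p + 6) = -27 + 3*(6 - 9*p) = -27 + (18 - 27*p) = -9 - 27*p)
T(f) - (-47540)/Q(61) = (-9 - 27*22) - (-47540)/87 = (-9 - 594) - (-47540)/87 = -603 - 1*(-47540/87) = -603 + 47540/87 = -4921/87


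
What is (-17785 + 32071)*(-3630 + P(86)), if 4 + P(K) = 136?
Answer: -49972428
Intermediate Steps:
P(K) = 132 (P(K) = -4 + 136 = 132)
(-17785 + 32071)*(-3630 + P(86)) = (-17785 + 32071)*(-3630 + 132) = 14286*(-3498) = -49972428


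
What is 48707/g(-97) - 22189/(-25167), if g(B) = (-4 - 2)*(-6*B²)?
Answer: 2913918635/2841555636 ≈ 1.0255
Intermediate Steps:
g(B) = 36*B² (g(B) = -(-36)*B² = 36*B²)
48707/g(-97) - 22189/(-25167) = 48707/((36*(-97)²)) - 22189/(-25167) = 48707/((36*9409)) - 22189*(-1/25167) = 48707/338724 + 22189/25167 = 2913918635/2841555636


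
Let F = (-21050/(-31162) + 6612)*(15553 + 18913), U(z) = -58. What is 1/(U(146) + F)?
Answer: 15581/3551103351504 ≈ 4.3877e-9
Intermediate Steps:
F = 3551104255202/15581 (F = (-21050*(-1/31162) + 6612)*34466 = (10525/15581 + 6612)*34466 = (103032097/15581)*34466 = 3551104255202/15581 ≈ 2.2791e+8)
1/(U(146) + F) = 1/(-58 + 3551104255202/15581) = 1/(3551103351504/15581) = 15581/3551103351504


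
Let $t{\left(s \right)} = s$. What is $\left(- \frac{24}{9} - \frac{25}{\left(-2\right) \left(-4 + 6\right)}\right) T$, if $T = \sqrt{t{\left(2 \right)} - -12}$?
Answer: $\frac{43 \sqrt{14}}{12} \approx 13.408$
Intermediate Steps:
$T = \sqrt{14}$ ($T = \sqrt{2 - -12} = \sqrt{2 + 12} = \sqrt{14} \approx 3.7417$)
$\left(- \frac{24}{9} - \frac{25}{\left(-2\right) \left(-4 + 6\right)}\right) T = \left(- \frac{24}{9} - \frac{25}{\left(-2\right) \left(-4 + 6\right)}\right) \sqrt{14} = \left(\left(-24\right) \frac{1}{9} - \frac{25}{\left(-2\right) 2}\right) \sqrt{14} = \left(- \frac{8}{3} - \frac{25}{-4}\right) \sqrt{14} = \left(- \frac{8}{3} - - \frac{25}{4}\right) \sqrt{14} = \left(- \frac{8}{3} + \frac{25}{4}\right) \sqrt{14} = \frac{43 \sqrt{14}}{12}$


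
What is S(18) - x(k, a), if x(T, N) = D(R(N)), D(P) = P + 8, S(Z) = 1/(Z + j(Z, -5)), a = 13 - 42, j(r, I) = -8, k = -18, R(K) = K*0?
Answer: -79/10 ≈ -7.9000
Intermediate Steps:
R(K) = 0
a = -29
S(Z) = 1/(-8 + Z) (S(Z) = 1/(Z - 8) = 1/(-8 + Z))
D(P) = 8 + P
x(T, N) = 8 (x(T, N) = 8 + 0 = 8)
S(18) - x(k, a) = 1/(-8 + 18) - 1*8 = 1/10 - 8 = -79/10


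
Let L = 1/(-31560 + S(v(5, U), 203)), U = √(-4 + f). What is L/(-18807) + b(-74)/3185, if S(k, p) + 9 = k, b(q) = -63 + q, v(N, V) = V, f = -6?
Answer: -855934387312908/19898913360140815 + I*√10/18743089507197 ≈ -0.043014 + 1.6872e-13*I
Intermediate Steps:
U = I*√10 (U = √(-4 - 6) = √(-10) = I*√10 ≈ 3.1623*I)
S(k, p) = -9 + k
L = 1/(-31569 + I*√10) (L = 1/(-31560 + (-9 + I*√10)) = 1/(-31569 + I*√10) ≈ -3.1677e-5 - 3.2e-9*I)
L/(-18807) + b(-74)/3185 = (-31569/996601771 - I*√10/996601771)/(-18807) + (-63 - 74)/3185 = (-31569/996601771 - I*√10/996601771)*(-1/18807) - 137*1/3185 = (10523/6247696502399 + I*√10/18743089507197) - 137/3185 = -855934387312908/19898913360140815 + I*√10/18743089507197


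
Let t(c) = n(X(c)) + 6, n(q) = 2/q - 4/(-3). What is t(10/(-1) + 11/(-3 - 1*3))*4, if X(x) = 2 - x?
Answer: 7448/249 ≈ 29.912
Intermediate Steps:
n(q) = 4/3 + 2/q (n(q) = 2/q - 4*(-⅓) = 2/q + 4/3 = 4/3 + 2/q)
t(c) = 22/3 + 2/(2 - c) (t(c) = (4/3 + 2/(2 - c)) + 6 = 22/3 + 2/(2 - c))
t(10/(-1) + 11/(-3 - 1*3))*4 = (2*(-25 + 11*(10/(-1) + 11/(-3 - 1*3)))/(3*(-2 + (10/(-1) + 11/(-3 - 1*3)))))*4 = (2*(-25 + 11*(10*(-1) + 11/(-3 - 3)))/(3*(-2 + (10*(-1) + 11/(-3 - 3)))))*4 = (2*(-25 + 11*(-10 + 11/(-6)))/(3*(-2 + (-10 + 11/(-6)))))*4 = (2*(-25 + 11*(-10 + 11*(-⅙)))/(3*(-2 + (-10 + 11*(-⅙)))))*4 = (2*(-25 + 11*(-10 - 11/6))/(3*(-2 + (-10 - 11/6))))*4 = (2*(-25 + 11*(-71/6))/(3*(-2 - 71/6)))*4 = (2*(-25 - 781/6)/(3*(-83/6)))*4 = ((⅔)*(-6/83)*(-931/6))*4 = (1862/249)*4 = 7448/249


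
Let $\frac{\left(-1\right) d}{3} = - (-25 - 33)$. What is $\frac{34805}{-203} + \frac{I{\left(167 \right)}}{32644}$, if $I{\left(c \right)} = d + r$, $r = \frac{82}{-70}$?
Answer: $- \frac{811578557}{4733380} \approx -171.46$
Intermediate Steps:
$d = -174$ ($d = - 3 \left(- (-25 - 33)\right) = - 3 \left(\left(-1\right) \left(-58\right)\right) = \left(-3\right) 58 = -174$)
$r = - \frac{41}{35}$ ($r = 82 \left(- \frac{1}{70}\right) = - \frac{41}{35} \approx -1.1714$)
$I{\left(c \right)} = - \frac{6131}{35}$ ($I{\left(c \right)} = -174 - \frac{41}{35} = - \frac{6131}{35}$)
$\frac{34805}{-203} + \frac{I{\left(167 \right)}}{32644} = \frac{34805}{-203} - \frac{6131}{35 \cdot 32644} = 34805 \left(- \frac{1}{203}\right) - \frac{6131}{1142540} = - \frac{34805}{203} - \frac{6131}{1142540} = - \frac{811578557}{4733380}$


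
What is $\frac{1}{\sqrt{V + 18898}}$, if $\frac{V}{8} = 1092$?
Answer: $\frac{\sqrt{27634}}{27634} \approx 0.0060156$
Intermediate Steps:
$V = 8736$ ($V = 8 \cdot 1092 = 8736$)
$\frac{1}{\sqrt{V + 18898}} = \frac{1}{\sqrt{8736 + 18898}} = \frac{1}{\sqrt{27634}} = \frac{\sqrt{27634}}{27634}$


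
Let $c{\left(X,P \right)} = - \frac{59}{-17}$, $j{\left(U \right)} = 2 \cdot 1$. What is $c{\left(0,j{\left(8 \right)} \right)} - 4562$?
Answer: $- \frac{77495}{17} \approx -4558.5$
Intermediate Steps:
$j{\left(U \right)} = 2$
$c{\left(X,P \right)} = \frac{59}{17}$ ($c{\left(X,P \right)} = \left(-59\right) \left(- \frac{1}{17}\right) = \frac{59}{17}$)
$c{\left(0,j{\left(8 \right)} \right)} - 4562 = \frac{59}{17} - 4562 = - \frac{77495}{17}$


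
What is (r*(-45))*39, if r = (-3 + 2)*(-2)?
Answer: -3510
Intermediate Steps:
r = 2 (r = -1*(-2) = 2)
(r*(-45))*39 = (2*(-45))*39 = -90*39 = -3510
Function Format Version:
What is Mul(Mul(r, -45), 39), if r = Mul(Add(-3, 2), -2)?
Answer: -3510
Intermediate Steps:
r = 2 (r = Mul(-1, -2) = 2)
Mul(Mul(r, -45), 39) = Mul(Mul(2, -45), 39) = Mul(-90, 39) = -3510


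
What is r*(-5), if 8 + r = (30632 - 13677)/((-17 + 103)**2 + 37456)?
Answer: 1709305/44852 ≈ 38.110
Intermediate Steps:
r = -341861/44852 (r = -8 + (30632 - 13677)/((-17 + 103)**2 + 37456) = -8 + 16955/(86**2 + 37456) = -8 + 16955/(7396 + 37456) = -8 + 16955/44852 = -341861/44852 ≈ -7.6220)
r*(-5) = -341861/44852*(-5) = 1709305/44852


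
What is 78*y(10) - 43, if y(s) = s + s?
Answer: 1517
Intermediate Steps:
y(s) = 2*s
78*y(10) - 43 = 78*(2*10) - 43 = 78*20 - 43 = 1560 - 43 = 1517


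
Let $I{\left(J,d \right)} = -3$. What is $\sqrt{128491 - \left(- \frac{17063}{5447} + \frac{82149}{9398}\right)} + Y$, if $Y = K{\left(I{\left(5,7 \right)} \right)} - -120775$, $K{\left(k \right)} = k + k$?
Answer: $120769 + \frac{\sqrt{336697106263214587202}}{51190906} \approx 1.2113 \cdot 10^{5}$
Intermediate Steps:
$K{\left(k \right)} = 2 k$
$Y = 120769$ ($Y = 2 \left(-3\right) - -120775 = -6 + 120775 = 120769$)
$\sqrt{128491 - \left(- \frac{17063}{5447} + \frac{82149}{9398}\right)} + Y = \sqrt{128491 - \left(- \frac{17063}{5447} + \frac{82149}{9398}\right)} + 120769 = \sqrt{128491 - \frac{287107529}{51190906}} + 120769 = \sqrt{\frac{6577283595317}{51190906}} + 120769 = \frac{\sqrt{336697106263214587202}}{51190906} + 120769 = 120769 + \frac{\sqrt{336697106263214587202}}{51190906}$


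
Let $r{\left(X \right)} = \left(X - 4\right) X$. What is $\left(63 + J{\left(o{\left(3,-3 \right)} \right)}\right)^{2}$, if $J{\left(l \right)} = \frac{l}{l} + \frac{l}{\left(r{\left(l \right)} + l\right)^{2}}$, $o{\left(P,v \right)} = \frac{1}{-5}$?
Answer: $\frac{264355081}{65536} \approx 4033.7$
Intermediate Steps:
$r{\left(X \right)} = X \left(-4 + X\right)$ ($r{\left(X \right)} = \left(-4 + X\right) X = X \left(-4 + X\right)$)
$o{\left(P,v \right)} = - \frac{1}{5}$
$J{\left(l \right)} = 1 + \frac{l}{\left(l + l \left(-4 + l\right)\right)^{2}}$ ($J{\left(l \right)} = \frac{l}{l} + \frac{l}{\left(l \left(-4 + l\right) + l\right)^{2}} = 1 + \frac{l}{\left(l + l \left(-4 + l\right)\right)^{2}}$)
$\left(63 + J{\left(o{\left(3,-3 \right)} \right)}\right)^{2} = \left(63 + \left(1 + \frac{1}{\left(- \frac{1}{5}\right) \left(-3 - \frac{1}{5}\right)^{2}}\right)\right)^{2} = \left(63 + \left(1 - \frac{5}{\frac{256}{25}}\right)\right)^{2} = \left(63 + \left(1 - \frac{125}{256}\right)\right)^{2} = \left(63 + \frac{131}{256}\right)^{2} = \left(\frac{16259}{256}\right)^{2} = \frac{264355081}{65536}$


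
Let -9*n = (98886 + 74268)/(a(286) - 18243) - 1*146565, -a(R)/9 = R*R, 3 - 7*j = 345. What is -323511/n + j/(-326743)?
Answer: -88138058293614195/4436762060195437 ≈ -19.865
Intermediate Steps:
j = -342/7 (j = 3/7 - 1/7*345 = 3/7 - 345/7 = -342/7 ≈ -48.857)
a(R) = -9*R**2 (a(R) = -9*R*R = -9*R**2)
n = 36856611703/2263221 (n = -((98886 + 74268)/(-9*286**2 - 18243) - 1*146565)/9 = -(173154/(-9*81796 - 18243) - 146565)/9 = -(173154/(-736164 - 18243) - 146565)/9 = -(173154/(-754407) - 146565)/9 = -(173154*(-1/754407) - 146565)/9 = -(-57718/251469 - 146565)/9 = -1/9*(-36856611703/251469) = 36856611703/2263221 ≈ 16285.)
-323511/n + j/(-326743) = -323511/36856611703/2263221 - 342/7/(-326743) = -323511*2263221/36856611703 - 342/7*(-1/326743) = -732176888931/36856611703 + 18/120379 = -88138058293614195/4436762060195437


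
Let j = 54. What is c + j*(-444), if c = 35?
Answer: -23941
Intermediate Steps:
c + j*(-444) = 35 + 54*(-444) = 35 - 23976 = -23941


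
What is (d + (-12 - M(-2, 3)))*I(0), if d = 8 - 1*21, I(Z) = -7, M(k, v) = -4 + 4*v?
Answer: 231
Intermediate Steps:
d = -13 (d = 8 - 21 = -13)
(d + (-12 - M(-2, 3)))*I(0) = (-13 + (-12 - (-4 + 4*3)))*(-7) = (-13 + (-12 - (-4 + 12)))*(-7) = (-13 + (-12 - 1*8))*(-7) = (-13 + (-12 - 8))*(-7) = (-13 - 20)*(-7) = -33*(-7) = 231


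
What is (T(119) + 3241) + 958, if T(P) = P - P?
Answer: 4199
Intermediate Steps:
T(P) = 0
(T(119) + 3241) + 958 = (0 + 3241) + 958 = 3241 + 958 = 4199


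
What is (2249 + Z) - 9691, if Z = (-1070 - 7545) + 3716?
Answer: -12341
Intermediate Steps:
Z = -4899 (Z = -8615 + 3716 = -4899)
(2249 + Z) - 9691 = (2249 - 4899) - 9691 = -2650 - 9691 = -12341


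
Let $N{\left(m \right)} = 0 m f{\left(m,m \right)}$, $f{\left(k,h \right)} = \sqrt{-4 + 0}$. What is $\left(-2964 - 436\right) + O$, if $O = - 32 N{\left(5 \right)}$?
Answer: $-3400$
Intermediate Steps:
$f{\left(k,h \right)} = 2 i$ ($f{\left(k,h \right)} = \sqrt{-4} = 2 i$)
$N{\left(m \right)} = 0$ ($N{\left(m \right)} = 0 m 2 i = 0 \cdot 2 i = 0$)
$O = 0$ ($O = \left(-32\right) 0 = 0$)
$\left(-2964 - 436\right) + O = \left(-2964 - 436\right) + 0 = -3400 + 0 = -3400$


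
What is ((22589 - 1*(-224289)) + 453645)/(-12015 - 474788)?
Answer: -700523/486803 ≈ -1.4390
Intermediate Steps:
((22589 - 1*(-224289)) + 453645)/(-12015 - 474788) = ((22589 + 224289) + 453645)/(-486803) = (246878 + 453645)*(-1/486803) = 700523*(-1/486803) = -700523/486803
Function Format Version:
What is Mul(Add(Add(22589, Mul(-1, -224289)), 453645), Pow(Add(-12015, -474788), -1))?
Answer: Rational(-700523, 486803) ≈ -1.4390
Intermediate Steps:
Mul(Add(Add(22589, Mul(-1, -224289)), 453645), Pow(Add(-12015, -474788), -1)) = Mul(Add(Add(22589, 224289), 453645), Pow(-486803, -1)) = Mul(Add(246878, 453645), Rational(-1, 486803)) = Mul(700523, Rational(-1, 486803)) = Rational(-700523, 486803)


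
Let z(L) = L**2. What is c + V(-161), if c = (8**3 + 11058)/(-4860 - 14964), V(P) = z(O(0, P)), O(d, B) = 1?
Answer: 4127/9912 ≈ 0.41636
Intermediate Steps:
V(P) = 1 (V(P) = 1**2 = 1)
c = -5785/9912 (c = (512 + 11058)/(-19824) = 11570*(-1/19824) = -5785/9912 ≈ -0.58364)
c + V(-161) = -5785/9912 + 1 = 4127/9912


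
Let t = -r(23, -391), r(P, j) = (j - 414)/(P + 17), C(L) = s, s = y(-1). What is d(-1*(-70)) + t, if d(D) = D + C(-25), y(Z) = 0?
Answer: 721/8 ≈ 90.125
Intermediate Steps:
s = 0
C(L) = 0
r(P, j) = (-414 + j)/(17 + P)
t = 161/8 (t = -(-414 - 391)/(17 + 23) = -(-805)/40 = -1*(-161/8) = 161/8 ≈ 20.125)
d(D) = D (d(D) = D + 0 = D)
d(-1*(-70)) + t = -1*(-70) + 161/8 = 70 + 161/8 = 721/8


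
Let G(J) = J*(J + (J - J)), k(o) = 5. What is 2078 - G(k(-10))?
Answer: 2053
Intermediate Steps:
G(J) = J**2 (G(J) = J*(J + 0) = J*J = J**2)
2078 - G(k(-10)) = 2078 - 1*5**2 = 2078 - 1*25 = 2078 - 25 = 2053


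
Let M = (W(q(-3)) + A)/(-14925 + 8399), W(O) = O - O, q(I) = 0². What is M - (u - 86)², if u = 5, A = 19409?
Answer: -3295115/502 ≈ -6564.0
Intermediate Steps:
q(I) = 0
W(O) = 0
M = -1493/502 (M = (0 + 19409)/(-14925 + 8399) = 19409/(-6526) = 19409*(-1/6526) = -1493/502 ≈ -2.9741)
M - (u - 86)² = -1493/502 - (5 - 86)² = -1493/502 - 1*(-81)² = -1493/502 - 1*6561 = -1493/502 - 6561 = -3295115/502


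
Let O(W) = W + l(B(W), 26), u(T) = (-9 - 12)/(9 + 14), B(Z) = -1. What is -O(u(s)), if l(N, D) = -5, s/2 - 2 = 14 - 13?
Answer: 136/23 ≈ 5.9130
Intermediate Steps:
s = 6 (s = 4 + 2*(14 - 13) = 4 + 2*1 = 4 + 2 = 6)
u(T) = -21/23
O(W) = -5 + W (O(W) = W - 5 = -5 + W)
-O(u(s)) = -(-5 - 21/23) = -1*(-136/23) = 136/23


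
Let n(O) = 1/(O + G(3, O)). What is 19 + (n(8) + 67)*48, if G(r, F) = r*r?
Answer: 55043/17 ≈ 3237.8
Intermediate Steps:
G(r, F) = r²
n(O) = 1/(9 + O) (n(O) = 1/(O + 3²) = 1/(O + 9) = 1/(9 + O))
19 + (n(8) + 67)*48 = 19 + (1/(9 + 8) + 67)*48 = 19 + (1/17 + 67)*48 = 19 + (1140/17)*48 = 19 + 54720/17 = 55043/17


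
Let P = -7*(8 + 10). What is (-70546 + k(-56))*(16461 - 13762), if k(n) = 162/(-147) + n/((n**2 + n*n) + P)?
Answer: -4095837512692/21511 ≈ -1.9041e+8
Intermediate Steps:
P = -126 (P = -7*18 = -126)
k(n) = -54/49 + n/(-126 + 2*n**2) (k(n) = 162/(-147) + n/((n**2 + n*n) - 126) = 162*(-1/147) + n/((n**2 + n**2) - 126) = -54/49 + n/(2*n**2 - 126) = -54/49 + n/(-126 + 2*n**2))
(-70546 + k(-56))*(16461 - 13762) = (-70546 + (6804 - 108*(-56)**2 + 49*(-56))/(98*(-63 + (-56)**2)))*(16461 - 13762) = (-70546 + (6804 - 108*3136 - 2744)/(98*(-63 + 3136)))*2699 = (-70546 + (1/98)*(6804 - 338688 - 2744)/3073)*2699 = (-70546 + (1/98)*(1/3073)*(-334628))*2699 = (-70546 - 23902/21511)*2699 = -1517538908/21511*2699 = -4095837512692/21511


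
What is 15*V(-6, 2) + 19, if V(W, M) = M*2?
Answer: 79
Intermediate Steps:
V(W, M) = 2*M
15*V(-6, 2) + 19 = 15*(2*2) + 19 = 15*4 + 19 = 60 + 19 = 79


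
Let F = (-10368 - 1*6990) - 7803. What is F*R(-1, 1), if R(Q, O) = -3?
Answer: 75483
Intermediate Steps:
F = -25161 (F = (-10368 - 6990) - 7803 = -17358 - 7803 = -25161)
F*R(-1, 1) = -25161*(-3) = 75483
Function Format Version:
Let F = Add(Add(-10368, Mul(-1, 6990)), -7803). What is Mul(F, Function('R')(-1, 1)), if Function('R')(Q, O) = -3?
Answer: 75483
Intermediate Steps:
F = -25161 (F = Add(Add(-10368, -6990), -7803) = Add(-17358, -7803) = -25161)
Mul(F, Function('R')(-1, 1)) = Mul(-25161, -3) = 75483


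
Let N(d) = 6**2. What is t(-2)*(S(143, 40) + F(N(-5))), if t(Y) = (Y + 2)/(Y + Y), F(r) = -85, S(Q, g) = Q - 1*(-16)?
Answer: 0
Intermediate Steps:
S(Q, g) = 16 + Q (S(Q, g) = Q + 16 = 16 + Q)
N(d) = 36
t(Y) = (2 + Y)/(2*Y) (t(Y) = (2 + Y)/((2*Y)) = (2 + Y)*(1/(2*Y)) = (2 + Y)/(2*Y))
t(-2)*(S(143, 40) + F(N(-5))) = ((1/2)*(2 - 2)/(-2))*((16 + 143) - 85) = ((1/2)*(-1/2)*0)*(159 - 85) = 0*74 = 0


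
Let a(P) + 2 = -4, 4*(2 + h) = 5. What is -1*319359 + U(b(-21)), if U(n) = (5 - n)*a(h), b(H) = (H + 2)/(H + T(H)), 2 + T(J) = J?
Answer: -7026501/22 ≈ -3.1939e+5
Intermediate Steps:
h = -¾ (h = -2 + (¼)*5 = -2 + 5/4 = -¾ ≈ -0.75000)
T(J) = -2 + J
a(P) = -6 (a(P) = -2 - 4 = -6)
b(H) = (2 + H)/(-2 + 2*H) (b(H) = (H + 2)/(H + (-2 + H)) = (2 + H)/(-2 + 2*H))
U(n) = -30 + 6*n (U(n) = (5 - n)*(-6) = -30 + 6*n)
-1*319359 + U(b(-21)) = -1*319359 + (-30 + 6*((2 - 21)/(2*(-1 - 21)))) = -319359 + (-30 + 6*((½)*(-19)/(-22))) = -319359 + (-30 + 6*((½)*(-1/22)*(-19))) = -319359 + (-30 + 6*(19/44)) = -319359 + (-30 + 57/22) = -319359 - 603/22 = -7026501/22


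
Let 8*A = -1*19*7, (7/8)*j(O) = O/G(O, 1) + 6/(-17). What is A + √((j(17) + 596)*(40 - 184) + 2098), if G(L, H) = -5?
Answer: -133/8 + I*√29422441790/595 ≈ -16.625 + 288.29*I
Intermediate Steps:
j(O) = -48/119 - 8*O/35 (j(O) = 8*(O/(-5) + 6/(-17))/7 = 8*(O*(-⅕) + 6*(-1/17))/7 = 8*(-O/5 - 6/17)/7 = 8*(-6/17 - O/5)/7 = -48/119 - 8*O/35)
A = -133/8 (A = (-1*19*7)/8 = (-19*7)/8 = (⅛)*(-133) = -133/8 ≈ -16.625)
A + √((j(17) + 596)*(40 - 184) + 2098) = -133/8 + √(((-48/119 - 8/35*17) + 596)*(40 - 184) + 2098) = -133/8 + √(((-48/119 - 136/35) + 596)*(-144) + 2098) = -133/8 + √((-2552/595 + 596)*(-144) + 2098) = -133/8 + √((352068/595)*(-144) + 2098) = -133/8 + √(-50697792/595 + 2098) = -133/8 + √(-49449482/595) = -133/8 + I*√29422441790/595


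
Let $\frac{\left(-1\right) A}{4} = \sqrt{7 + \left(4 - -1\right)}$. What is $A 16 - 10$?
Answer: $-10 - 128 \sqrt{3} \approx -231.7$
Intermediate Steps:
$A = - 8 \sqrt{3}$ ($A = - 4 \sqrt{7 + \left(4 - -1\right)} = - 4 \sqrt{7 + \left(4 + 1\right)} = - 4 \sqrt{7 + 5} = - 4 \sqrt{12} = - 4 \cdot 2 \sqrt{3} = - 8 \sqrt{3} \approx -13.856$)
$A 16 - 10 = - 8 \sqrt{3} \cdot 16 - 10 = - 128 \sqrt{3} - 10 = -10 - 128 \sqrt{3}$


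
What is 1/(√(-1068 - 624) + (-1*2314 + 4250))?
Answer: 484/937447 - 3*I*√47/1874894 ≈ 0.0005163 - 1.097e-5*I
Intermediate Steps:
1/(√(-1068 - 624) + (-1*2314 + 4250)) = 1/(√(-1692) + (-2314 + 4250)) = 1/(6*I*√47 + 1936) = 1/(1936 + 6*I*√47)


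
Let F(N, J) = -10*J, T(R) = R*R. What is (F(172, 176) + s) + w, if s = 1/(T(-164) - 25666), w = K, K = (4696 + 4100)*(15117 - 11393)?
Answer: 40288089121/1230 ≈ 3.2755e+7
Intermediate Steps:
T(R) = R**2
K = 32756304 (K = 8796*3724 = 32756304)
w = 32756304
s = 1/1230 (s = 1/((-164)**2 - 25666) = 1/(26896 - 25666) = 1/1230 ≈ 0.00081301)
(F(172, 176) + s) + w = (-10*176 + 1/1230) + 32756304 = (-1760 + 1/1230) + 32756304 = -2164799/1230 + 32756304 = 40288089121/1230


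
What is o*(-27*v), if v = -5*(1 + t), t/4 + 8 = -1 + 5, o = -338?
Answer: 684450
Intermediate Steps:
t = -16 (t = -32 + 4*(-1 + 5) = -32 + 4*4 = -32 + 16 = -16)
v = 75 (v = -5*(1 - 16) = -5*(-15) = 75)
o*(-27*v) = -(-9126)*75 = -338*(-2025) = 684450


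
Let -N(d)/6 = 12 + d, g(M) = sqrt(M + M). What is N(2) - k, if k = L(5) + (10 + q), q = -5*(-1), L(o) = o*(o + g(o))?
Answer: -124 - 5*sqrt(10) ≈ -139.81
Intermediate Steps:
g(M) = sqrt(2)*sqrt(M) (g(M) = sqrt(2*M) = sqrt(2)*sqrt(M))
L(o) = o*(o + sqrt(2)*sqrt(o))
N(d) = -72 - 6*d (N(d) = -6*(12 + d) = -72 - 6*d)
q = 5
k = 40 + 5*sqrt(10) (k = 5*(5 + sqrt(2)*sqrt(5)) + (10 + 5) = 5*(5 + sqrt(10)) + 15 = (25 + 5*sqrt(10)) + 15 = 40 + 5*sqrt(10) ≈ 55.811)
N(2) - k = (-72 - 6*2) - (40 + 5*sqrt(10)) = (-72 - 12) + (-40 - 5*sqrt(10)) = -84 + (-40 - 5*sqrt(10)) = -124 - 5*sqrt(10)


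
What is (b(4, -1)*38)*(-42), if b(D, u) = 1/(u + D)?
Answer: -532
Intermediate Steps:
b(D, u) = 1/(D + u)
(b(4, -1)*38)*(-42) = (38/(4 - 1))*(-42) = (38/3)*(-42) = -532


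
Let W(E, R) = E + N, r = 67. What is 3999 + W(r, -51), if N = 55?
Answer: 4121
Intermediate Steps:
W(E, R) = 55 + E (W(E, R) = E + 55 = 55 + E)
3999 + W(r, -51) = 3999 + (55 + 67) = 3999 + 122 = 4121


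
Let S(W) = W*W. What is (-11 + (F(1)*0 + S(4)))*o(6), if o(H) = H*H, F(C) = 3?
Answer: 180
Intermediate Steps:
S(W) = W**2
o(H) = H**2
(-11 + (F(1)*0 + S(4)))*o(6) = (-11 + (3*0 + 4**2))*6**2 = (-11 + (0 + 16))*36 = (-11 + 16)*36 = 5*36 = 180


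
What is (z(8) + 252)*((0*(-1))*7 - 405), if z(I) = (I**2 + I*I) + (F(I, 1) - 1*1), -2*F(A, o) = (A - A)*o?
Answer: -153495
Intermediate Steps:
F(A, o) = 0 (F(A, o) = -(A - A)*o/2 = -0*o = -1/2*0 = 0)
z(I) = -1 + 2*I**2 (z(I) = (I**2 + I*I) + (0 - 1*1) = (I**2 + I**2) + (0 - 1) = 2*I**2 - 1 = -1 + 2*I**2)
(z(8) + 252)*((0*(-1))*7 - 405) = ((-1 + 2*8**2) + 252)*((0*(-1))*7 - 405) = ((-1 + 2*64) + 252)*(0*7 - 405) = ((-1 + 128) + 252)*(0 - 405) = (127 + 252)*(-405) = 379*(-405) = -153495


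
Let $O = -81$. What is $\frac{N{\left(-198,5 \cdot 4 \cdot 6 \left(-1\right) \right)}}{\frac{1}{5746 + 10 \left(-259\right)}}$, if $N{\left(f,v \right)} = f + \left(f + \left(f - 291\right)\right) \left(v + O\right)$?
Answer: $435177684$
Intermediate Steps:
$N{\left(f,v \right)} = f + \left(-291 + 2 f\right) \left(-81 + v\right)$ ($N{\left(f,v \right)} = f + \left(f + \left(f - 291\right)\right) \left(v - 81\right) = f + \left(f + \left(-291 + f\right)\right) \left(-81 + v\right) = f + \left(-291 + 2 f\right) \left(-81 + v\right)$)
$\frac{N{\left(-198,5 \cdot 4 \cdot 6 \left(-1\right) \right)}}{\frac{1}{5746 + 10 \left(-259\right)}} = \frac{23571 - 291 \cdot 5 \cdot 4 \cdot 6 \left(-1\right) - -31878 + 2 \left(-198\right) 5 \cdot 4 \cdot 6 \left(-1\right)}{\frac{1}{5746 + 10 \left(-259\right)}} = \frac{23571 - 291 \cdot 20 \cdot 6 \left(-1\right) + 31878 + 2 \left(-198\right) 20 \cdot 6 \left(-1\right)}{\frac{1}{5746 - 2590}} = \frac{23571 - 291 \cdot 120 \left(-1\right) + 31878 + 2 \left(-198\right) 120 \left(-1\right)}{\frac{1}{3156}} = \left(23571 - -34920 + 31878 + 2 \left(-198\right) \left(-120\right)\right) \frac{1}{\frac{1}{3156}} = \left(23571 + 34920 + 31878 + 47520\right) 3156 = 137889 \cdot 3156 = 435177684$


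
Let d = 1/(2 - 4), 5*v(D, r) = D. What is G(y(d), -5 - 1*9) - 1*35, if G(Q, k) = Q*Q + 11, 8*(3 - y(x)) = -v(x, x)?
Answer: -96479/6400 ≈ -15.075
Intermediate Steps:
v(D, r) = D/5
d = -½ (d = 1/(-2) = -½ ≈ -0.50000)
y(x) = 3 + x/40 (y(x) = 3 - (-1)*x/5/8 = 3 - (-1)*x/40 = 3 + x/40)
G(Q, k) = 11 + Q² (G(Q, k) = Q² + 11 = 11 + Q²)
G(y(d), -5 - 1*9) - 1*35 = (11 + (3 + (1/40)*(-½))²) - 1*35 = (11 + (3 - 1/80)²) - 35 = (11 + (239/80)²) - 35 = (11 + 57121/6400) - 35 = 127521/6400 - 35 = -96479/6400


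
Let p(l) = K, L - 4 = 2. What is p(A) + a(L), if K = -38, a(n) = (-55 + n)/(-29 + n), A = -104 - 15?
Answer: -825/23 ≈ -35.870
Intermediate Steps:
L = 6 (L = 4 + 2 = 6)
A = -119
a(n) = (-55 + n)/(-29 + n)
p(l) = -38
p(A) + a(L) = -38 + (-55 + 6)/(-29 + 6) = -38 - 49/(-23) = -38 - 1/23*(-49) = -38 + 49/23 = -825/23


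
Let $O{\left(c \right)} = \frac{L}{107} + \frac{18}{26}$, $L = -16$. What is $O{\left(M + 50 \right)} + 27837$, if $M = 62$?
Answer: $\frac{38722022}{1391} \approx 27838.0$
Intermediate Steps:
$O{\left(c \right)} = \frac{755}{1391}$ ($O{\left(c \right)} = - \frac{16}{107} + \frac{18}{26} = \left(-16\right) \frac{1}{107} + 18 \cdot \frac{1}{26} = - \frac{16}{107} + \frac{9}{13} = \frac{755}{1391}$)
$O{\left(M + 50 \right)} + 27837 = \frac{755}{1391} + 27837 = \frac{38722022}{1391}$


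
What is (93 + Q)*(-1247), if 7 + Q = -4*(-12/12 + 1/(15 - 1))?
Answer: -783116/7 ≈ -1.1187e+5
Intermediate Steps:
Q = -23/7 (Q = -7 - 4*(-12/12 + 1/(15 - 1)) = -7 - 4*(-12*1/12 + 1/14) = -7 - 4*(-1 + 1/14) = -7 - 4*(-13/14) = -7 + 26/7 = -23/7 ≈ -3.2857)
(93 + Q)*(-1247) = (93 - 23/7)*(-1247) = (628/7)*(-1247) = -783116/7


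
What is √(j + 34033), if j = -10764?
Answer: √23269 ≈ 152.54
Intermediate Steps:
√(j + 34033) = √(-10764 + 34033) = √23269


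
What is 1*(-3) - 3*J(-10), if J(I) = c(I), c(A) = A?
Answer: 27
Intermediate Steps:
J(I) = I
1*(-3) - 3*J(-10) = 1*(-3) - 3*(-10) = -3 + 30 = 27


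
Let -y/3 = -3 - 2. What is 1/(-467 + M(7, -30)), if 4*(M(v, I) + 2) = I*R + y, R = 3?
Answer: -4/1951 ≈ -0.0020502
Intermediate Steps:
y = 15 (y = -3*(-3 - 2) = -3*(-5) = 15)
M(v, I) = 7/4 + 3*I/4 (M(v, I) = -2 + (I*3 + 15)/4 = -2 + (3*I + 15)/4 = -2 + (15 + 3*I)/4 = -2 + (15/4 + 3*I/4) = 7/4 + 3*I/4)
1/(-467 + M(7, -30)) = 1/(-467 + (7/4 + (¾)*(-30))) = 1/(-467 + (7/4 - 45/2)) = 1/(-467 - 83/4) = 1/(-1951/4) = -4/1951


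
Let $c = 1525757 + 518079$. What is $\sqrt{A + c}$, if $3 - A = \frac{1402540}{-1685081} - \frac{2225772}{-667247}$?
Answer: $\frac{\sqrt{2583812370980712022215237395047}}{1124365242007} \approx 1429.6$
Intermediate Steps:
$A = \frac{558330225869}{1124365242007}$ ($A = 3 - \left(\frac{1402540}{-1685081} - \frac{2225772}{-667247}\right) = 3 - \left(1402540 \left(- \frac{1}{1685081}\right) - - \frac{2225772}{667247}\right) = 3 - \left(- \frac{1402540}{1685081} + \frac{2225772}{667247}\right) = 3 - \frac{2814765500152}{1124365242007} = \frac{558330225869}{1124365242007} \approx 0.49657$)
$c = 2043836$
$\sqrt{A + c} = \sqrt{\frac{558330225869}{1124365242007} + 2043836} = \sqrt{\frac{2298018717092844721}{1124365242007}} = \frac{\sqrt{2583812370980712022215237395047}}{1124365242007}$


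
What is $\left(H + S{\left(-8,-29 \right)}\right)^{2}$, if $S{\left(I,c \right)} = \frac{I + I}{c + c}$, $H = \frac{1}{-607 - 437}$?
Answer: $\frac{82369}{1089936} \approx 0.075572$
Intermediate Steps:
$H = - \frac{1}{1044}$ ($H = \frac{1}{-1044} = - \frac{1}{1044} \approx -0.00095785$)
$S{\left(I,c \right)} = \frac{I}{c}$ ($S{\left(I,c \right)} = \frac{2 I}{2 c} = 2 I \frac{1}{2 c} = \frac{I}{c}$)
$\left(H + S{\left(-8,-29 \right)}\right)^{2} = \left(- \frac{1}{1044} - \frac{8}{-29}\right)^{2} = \left(- \frac{1}{1044} - - \frac{8}{29}\right)^{2} = \left(- \frac{1}{1044} + \frac{8}{29}\right)^{2} = \left(\frac{287}{1044}\right)^{2} = \frac{82369}{1089936}$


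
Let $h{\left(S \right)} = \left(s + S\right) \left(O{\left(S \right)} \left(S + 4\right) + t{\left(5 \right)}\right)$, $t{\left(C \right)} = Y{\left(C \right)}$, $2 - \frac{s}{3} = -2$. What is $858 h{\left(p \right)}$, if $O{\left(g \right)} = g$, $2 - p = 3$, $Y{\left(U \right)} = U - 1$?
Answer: $9438$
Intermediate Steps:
$s = 12$ ($s = 6 - -6 = 6 + 6 = 12$)
$Y{\left(U \right)} = -1 + U$
$p = -1$ ($p = 2 - 3 = -1$)
$t{\left(C \right)} = -1 + C$
$h{\left(S \right)} = \left(4 + S \left(4 + S\right)\right) \left(12 + S\right)$ ($h{\left(S \right)} = \left(12 + S\right) \left(S \left(S + 4\right) + \left(-1 + 5\right)\right) = \left(12 + S\right) \left(S \left(4 + S\right) + 4\right) = \left(12 + S\right) \left(4 + S \left(4 + S\right)\right) = \left(4 + S \left(4 + S\right)\right) \left(12 + S\right)$)
$858 h{\left(p \right)} = 858 \left(48 + \left(-1\right)^{3} + 16 \left(-1\right)^{2} + 52 \left(-1\right)\right) = 858 \left(48 - 1 + 16 \cdot 1 - 52\right) = 858 \left(48 - 1 + 16 - 52\right) = 858 \cdot 11 = 9438$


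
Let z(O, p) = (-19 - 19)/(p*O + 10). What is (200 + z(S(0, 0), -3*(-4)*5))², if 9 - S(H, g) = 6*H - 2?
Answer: 4486454361/112225 ≈ 39977.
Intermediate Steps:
S(H, g) = 11 - 6*H (S(H, g) = 9 - (6*H - 2) = 9 - (-2 + 6*H) = 9 + (2 - 6*H) = 11 - 6*H)
z(O, p) = -38/(10 + O*p) (z(O, p) = -38/(O*p + 10) = -38/(10 + O*p))
(200 + z(S(0, 0), -3*(-4)*5))² = (200 - 38/(10 + (11 - 6*0)*(-3*(-4)*5)))² = (200 - 38/(10 + (11 + 0)*(12*5)))² = (200 - 38/(10 + 11*60))² = (200 - 38/(10 + 660))² = (200 - 38/670)² = (200 - 38*1/670)² = (200 - 19/335)² = (66981/335)² = 4486454361/112225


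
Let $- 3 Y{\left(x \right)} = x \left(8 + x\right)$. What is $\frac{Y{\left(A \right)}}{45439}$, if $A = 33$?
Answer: $- \frac{451}{45439} \approx -0.0099254$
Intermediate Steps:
$Y{\left(x \right)} = - \frac{x \left(8 + x\right)}{3}$
$\frac{Y{\left(A \right)}}{45439} = \frac{\left(- \frac{1}{3}\right) 33 \left(8 + 33\right)}{45439} = \left(- \frac{1}{3}\right) 33 \cdot 41 \cdot \frac{1}{45439} = \left(-451\right) \frac{1}{45439} = - \frac{451}{45439}$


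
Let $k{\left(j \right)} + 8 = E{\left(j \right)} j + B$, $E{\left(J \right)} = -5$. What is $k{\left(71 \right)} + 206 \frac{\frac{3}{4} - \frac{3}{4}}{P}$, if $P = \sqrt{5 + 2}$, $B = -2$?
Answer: $-365$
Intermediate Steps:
$P = \sqrt{7} \approx 2.6458$
$k{\left(j \right)} = -10 - 5 j$ ($k{\left(j \right)} = -8 - \left(2 + 5 j\right) = -10 - 5 j$)
$k{\left(71 \right)} + 206 \frac{\frac{3}{4} - \frac{3}{4}}{P} = \left(-10 - 355\right) + 206 \frac{\frac{3}{4} - \frac{3}{4}}{\sqrt{7}} = \left(-10 - 355\right) + 206 \left(3 \cdot \frac{1}{4} - \frac{3}{4}\right) \frac{\sqrt{7}}{7} = -365 + 206 \left(\frac{3}{4} - \frac{3}{4}\right) \frac{\sqrt{7}}{7} = -365 + 206 \cdot 0 \frac{\sqrt{7}}{7} = -365 + 206 \cdot 0 = -365 + 0 = -365$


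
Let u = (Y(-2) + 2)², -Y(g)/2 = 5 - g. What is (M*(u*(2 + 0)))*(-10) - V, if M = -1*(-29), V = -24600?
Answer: -58920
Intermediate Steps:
Y(g) = -10 + 2*g (Y(g) = -2*(5 - g) = -10 + 2*g)
M = 29
u = 144 (u = ((-10 + 2*(-2)) + 2)² = ((-10 - 4) + 2)² = (-14 + 2)² = (-12)² = 144)
(M*(u*(2 + 0)))*(-10) - V = (29*(144*(2 + 0)))*(-10) - 1*(-24600) = (29*(144*2))*(-10) + 24600 = (29*288)*(-10) + 24600 = 8352*(-10) + 24600 = -83520 + 24600 = -58920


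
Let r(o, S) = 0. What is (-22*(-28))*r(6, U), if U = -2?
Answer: 0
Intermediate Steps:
(-22*(-28))*r(6, U) = -22*(-28)*0 = 616*0 = 0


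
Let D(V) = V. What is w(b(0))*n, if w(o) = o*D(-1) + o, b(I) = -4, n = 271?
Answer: 0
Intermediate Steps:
w(o) = 0 (w(o) = o*(-1) + o = -o + o = 0)
w(b(0))*n = 0*271 = 0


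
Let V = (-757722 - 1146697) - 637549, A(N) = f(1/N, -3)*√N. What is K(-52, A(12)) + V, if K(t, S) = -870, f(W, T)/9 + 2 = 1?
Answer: -2542838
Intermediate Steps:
f(W, T) = -9 (f(W, T) = -18 + 9*1 = -18 + 9 = -9)
A(N) = -9*√N
V = -2541968 (V = -1904419 - 637549 = -2541968)
K(-52, A(12)) + V = -870 - 2541968 = -2542838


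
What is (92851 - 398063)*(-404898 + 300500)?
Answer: 31863522376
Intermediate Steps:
(92851 - 398063)*(-404898 + 300500) = -305212*(-104398) = 31863522376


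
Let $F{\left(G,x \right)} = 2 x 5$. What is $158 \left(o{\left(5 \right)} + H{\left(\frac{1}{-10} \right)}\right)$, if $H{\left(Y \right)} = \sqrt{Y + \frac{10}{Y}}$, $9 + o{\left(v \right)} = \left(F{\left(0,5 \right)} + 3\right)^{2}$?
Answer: $442400 + \frac{79 i \sqrt{10010}}{5} \approx 4.424 \cdot 10^{5} + 1580.8 i$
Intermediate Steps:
$F{\left(G,x \right)} = 10 x$
$o{\left(v \right)} = 2800$ ($o{\left(v \right)} = -9 + \left(10 \cdot 5 + 3\right)^{2} = -9 + \left(50 + 3\right)^{2} = -9 + 53^{2} = -9 + 2809 = 2800$)
$158 \left(o{\left(5 \right)} + H{\left(\frac{1}{-10} \right)}\right) = 158 \left(2800 + \sqrt{\frac{1}{-10} + \frac{10}{\frac{1}{-10}}}\right) = 158 \left(2800 + \sqrt{- \frac{1}{10} + \frac{10}{- \frac{1}{10}}}\right) = 158 \left(2800 + \sqrt{- \frac{1}{10} + 10 \left(-10\right)}\right) = 158 \left(2800 + \sqrt{- \frac{1}{10} - 100}\right) = 158 \left(2800 + \sqrt{- \frac{1001}{10}}\right) = 158 \left(2800 + \frac{i \sqrt{10010}}{10}\right) = 442400 + \frac{79 i \sqrt{10010}}{5}$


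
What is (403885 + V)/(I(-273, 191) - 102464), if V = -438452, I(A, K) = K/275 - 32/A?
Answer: 2595117525/7692423857 ≈ 0.33736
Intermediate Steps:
I(A, K) = -32/A + K/275 (I(A, K) = K*(1/275) - 32/A = K/275 - 32/A = -32/A + K/275)
(403885 + V)/(I(-273, 191) - 102464) = (403885 - 438452)/((-32/(-273) + (1/275)*191) - 102464) = -34567/((-32*(-1/273) + 191/275) - 102464) = -34567/((32/273 + 191/275) - 102464) = -34567/(60943/75075 - 102464) = -34567/(-7692423857/75075) = -34567*(-75075/7692423857) = 2595117525/7692423857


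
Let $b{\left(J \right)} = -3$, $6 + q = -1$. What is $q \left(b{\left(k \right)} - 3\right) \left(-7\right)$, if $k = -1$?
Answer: $-294$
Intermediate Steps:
$q = -7$ ($q = -6 - 1 = -7$)
$q \left(b{\left(k \right)} - 3\right) \left(-7\right) = - 7 \left(-3 - 3\right) \left(-7\right) = - 7 \left(\left(-6\right) \left(-7\right)\right) = \left(-7\right) 42 = -294$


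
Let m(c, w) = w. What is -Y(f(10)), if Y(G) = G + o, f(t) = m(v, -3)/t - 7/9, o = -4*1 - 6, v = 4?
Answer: 997/90 ≈ 11.078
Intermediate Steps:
o = -10 (o = -4 - 6 = -10)
f(t) = -7/9 - 3/t (f(t) = -3/t - 7/9 = -7/9 - 3/t)
Y(G) = -10 + G (Y(G) = G - 10 = -10 + G)
-Y(f(10)) = -(-10 + (-7/9 - 3/10)) = -(-10 - 97/90) = -1*(-997/90) = 997/90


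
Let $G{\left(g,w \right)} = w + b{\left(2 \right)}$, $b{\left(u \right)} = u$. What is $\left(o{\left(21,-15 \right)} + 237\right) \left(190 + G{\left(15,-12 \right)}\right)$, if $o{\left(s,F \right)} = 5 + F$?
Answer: $40860$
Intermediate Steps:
$G{\left(g,w \right)} = 2 + w$ ($G{\left(g,w \right)} = w + 2 = 2 + w$)
$\left(o{\left(21,-15 \right)} + 237\right) \left(190 + G{\left(15,-12 \right)}\right) = \left(\left(5 - 15\right) + 237\right) \left(190 + \left(2 - 12\right)\right) = \left(-10 + 237\right) \left(190 - 10\right) = 227 \cdot 180 = 40860$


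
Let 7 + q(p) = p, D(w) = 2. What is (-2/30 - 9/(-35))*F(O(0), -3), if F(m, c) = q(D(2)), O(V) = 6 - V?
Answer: -20/21 ≈ -0.95238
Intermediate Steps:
q(p) = -7 + p
F(m, c) = -5 (F(m, c) = -7 + 2 = -5)
(-2/30 - 9/(-35))*F(O(0), -3) = (-2/30 - 9/(-35))*(-5) = (-2*1/30 - 9*(-1/35))*(-5) = (-1/15 + 9/35)*(-5) = (4/21)*(-5) = -20/21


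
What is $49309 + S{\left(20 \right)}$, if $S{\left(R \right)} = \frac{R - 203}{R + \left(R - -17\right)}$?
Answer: $\frac{936810}{19} \approx 49306.0$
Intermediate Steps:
$S{\left(R \right)} = \frac{-203 + R}{17 + 2 R}$ ($S{\left(R \right)} = \frac{-203 + R}{R + \left(R + 17\right)} = \frac{-203 + R}{R + \left(17 + R\right)} = \frac{-203 + R}{17 + 2 R}$)
$49309 + S{\left(20 \right)} = 49309 + \frac{-203 + 20}{17 + 2 \cdot 20} = 49309 + \frac{1}{17 + 40} \left(-183\right) = 49309 + \frac{1}{57} \left(-183\right) = 49309 - \frac{61}{19} = \frac{936810}{19}$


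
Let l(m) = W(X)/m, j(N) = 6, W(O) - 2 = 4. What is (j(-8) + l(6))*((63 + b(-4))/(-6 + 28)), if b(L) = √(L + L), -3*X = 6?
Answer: 441/22 + 7*I*√2/11 ≈ 20.045 + 0.89995*I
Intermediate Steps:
X = -2 (X = -⅓*6 = -2)
W(O) = 6 (W(O) = 2 + 4 = 6)
b(L) = √2*√L (b(L) = √(2*L) = √2*√L)
l(m) = 6/m
(j(-8) + l(6))*((63 + b(-4))/(-6 + 28)) = (6 + 6/6)*((63 + √2*√(-4))/(-6 + 28)) = (6 + 6*(⅙))*((63 + √2*(2*I))/22) = (6 + 1)*((63 + 2*I*√2)*(1/22)) = 7*(63/22 + I*√2/11) = 441/22 + 7*I*√2/11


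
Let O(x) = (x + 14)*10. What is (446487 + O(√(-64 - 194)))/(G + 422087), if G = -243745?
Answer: 446627/178342 + 5*I*√258/89171 ≈ 2.5043 + 0.00090065*I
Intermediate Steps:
O(x) = 140 + 10*x (O(x) = (14 + x)*10 = 140 + 10*x)
(446487 + O(√(-64 - 194)))/(G + 422087) = (446487 + (140 + 10*√(-64 - 194)))/(-243745 + 422087) = (446487 + (140 + 10*√(-258)))/178342 = (446487 + (140 + 10*(I*√258)))*(1/178342) = (446487 + (140 + 10*I*√258))*(1/178342) = (446627 + 10*I*√258)*(1/178342) = 446627/178342 + 5*I*√258/89171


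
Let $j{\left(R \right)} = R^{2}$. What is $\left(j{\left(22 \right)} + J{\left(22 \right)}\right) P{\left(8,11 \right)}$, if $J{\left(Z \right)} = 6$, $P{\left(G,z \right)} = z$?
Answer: $5390$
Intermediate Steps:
$\left(j{\left(22 \right)} + J{\left(22 \right)}\right) P{\left(8,11 \right)} = \left(22^{2} + 6\right) 11 = \left(484 + 6\right) 11 = 490 \cdot 11 = 5390$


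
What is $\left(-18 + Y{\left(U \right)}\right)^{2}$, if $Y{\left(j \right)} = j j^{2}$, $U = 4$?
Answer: $2116$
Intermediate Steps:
$Y{\left(j \right)} = j^{3}$
$\left(-18 + Y{\left(U \right)}\right)^{2} = \left(-18 + 4^{3}\right)^{2} = \left(-18 + 64\right)^{2} = 46^{2} = 2116$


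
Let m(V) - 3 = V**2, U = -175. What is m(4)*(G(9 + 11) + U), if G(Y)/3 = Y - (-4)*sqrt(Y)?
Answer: -2185 + 456*sqrt(5) ≈ -1165.4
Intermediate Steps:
G(Y) = 3*Y + 12*sqrt(Y) (G(Y) = 3*(Y - (-4)*sqrt(Y)) = 3*(Y + 4*sqrt(Y)) = 3*Y + 12*sqrt(Y))
m(V) = 3 + V**2
m(4)*(G(9 + 11) + U) = (3 + 4**2)*((3*(9 + 11) + 12*sqrt(9 + 11)) - 175) = (3 + 16)*((3*20 + 12*sqrt(20)) - 175) = 19*((60 + 12*(2*sqrt(5))) - 175) = 19*((60 + 24*sqrt(5)) - 175) = 19*(-115 + 24*sqrt(5)) = -2185 + 456*sqrt(5)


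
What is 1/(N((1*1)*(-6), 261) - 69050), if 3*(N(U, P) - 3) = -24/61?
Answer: -61/4211875 ≈ -1.4483e-5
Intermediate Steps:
N(U, P) = 175/61 (N(U, P) = 3 + (-24/61)/3 = 3 + (-24*1/61)/3 = 3 + (1/3)*(-24/61) = 3 - 8/61 = 175/61)
1/(N((1*1)*(-6), 261) - 69050) = 1/(175/61 - 69050) = 1/(-4211875/61) = -61/4211875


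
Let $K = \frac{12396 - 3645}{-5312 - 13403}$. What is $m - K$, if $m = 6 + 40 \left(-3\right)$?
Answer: $- \frac{2124759}{18715} \approx -113.53$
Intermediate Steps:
$m = -114$ ($m = 6 - 120 = -114$)
$K = - \frac{8751}{18715}$ ($K = \frac{8751}{-18715} = 8751 \left(- \frac{1}{18715}\right) = - \frac{8751}{18715} \approx -0.46759$)
$m - K = -114 - - \frac{8751}{18715} = -114 + \frac{8751}{18715} = - \frac{2124759}{18715}$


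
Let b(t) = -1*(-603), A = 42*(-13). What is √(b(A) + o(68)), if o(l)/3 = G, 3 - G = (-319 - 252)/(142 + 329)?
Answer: √15174835/157 ≈ 24.812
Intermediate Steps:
A = -546
b(t) = 603
G = 1984/471 (G = 3 - (-319 - 252)/(142 + 329) = 3 - (-571)/471 = 3 - 1*(-571/471) = 3 + 571/471 = 1984/471 ≈ 4.2123)
o(l) = 1984/157 (o(l) = 3*(1984/471) = 1984/157)
√(b(A) + o(68)) = √(603 + 1984/157) = √(96655/157) = √15174835/157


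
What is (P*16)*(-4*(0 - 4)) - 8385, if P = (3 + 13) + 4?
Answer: -3265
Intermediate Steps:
P = 20 (P = 16 + 4 = 20)
(P*16)*(-4*(0 - 4)) - 8385 = (20*16)*(-4*(0 - 4)) - 8385 = 320*(-4*(-4)) - 8385 = 320*16 - 8385 = 5120 - 8385 = -3265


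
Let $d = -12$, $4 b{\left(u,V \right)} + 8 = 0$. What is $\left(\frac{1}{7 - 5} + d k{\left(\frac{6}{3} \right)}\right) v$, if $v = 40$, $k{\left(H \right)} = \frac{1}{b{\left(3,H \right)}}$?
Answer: $260$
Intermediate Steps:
$b{\left(u,V \right)} = -2$ ($b{\left(u,V \right)} = -2 + \frac{1}{4} \cdot 0 = -2 + 0 = -2$)
$k{\left(H \right)} = - \frac{1}{2}$ ($k{\left(H \right)} = \frac{1}{-2} = - \frac{1}{2}$)
$\left(\frac{1}{7 - 5} + d k{\left(\frac{6}{3} \right)}\right) v = \left(\frac{1}{7 - 5} - -6\right) 40 = \left(\frac{1}{2} + 6\right) 40 = \frac{13}{2} \cdot 40 = 260$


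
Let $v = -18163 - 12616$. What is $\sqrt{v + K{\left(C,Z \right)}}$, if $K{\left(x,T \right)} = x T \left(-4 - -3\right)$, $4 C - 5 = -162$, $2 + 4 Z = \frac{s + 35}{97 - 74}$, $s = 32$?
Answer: $\frac{5 i \sqrt{10417505}}{92} \approx 175.41 i$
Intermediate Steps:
$v = -30779$
$Z = \frac{21}{92}$ ($Z = - \frac{1}{2} + \frac{\left(32 + 35\right) \frac{1}{97 - 74}}{4} = - \frac{1}{2} + \frac{67 \cdot \frac{1}{23}}{4} = - \frac{1}{2} + \frac{1}{4} \cdot \frac{67}{23} = - \frac{1}{2} + \frac{67}{92} = \frac{21}{92} \approx 0.22826$)
$C = - \frac{157}{4}$ ($C = \frac{5}{4} + \frac{1}{4} \left(-162\right) = \frac{5}{4} - \frac{81}{2} = - \frac{157}{4} \approx -39.25$)
$K{\left(x,T \right)} = - T x$ ($K{\left(x,T \right)} = T x \left(-4 + 3\right) = T x \left(-1\right) = - T x$)
$\sqrt{v + K{\left(C,Z \right)}} = \sqrt{-30779 - \frac{21}{92} \left(- \frac{157}{4}\right)} = \sqrt{-30779 + \frac{3297}{368}} = \sqrt{- \frac{11323375}{368}} = \frac{5 i \sqrt{10417505}}{92}$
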